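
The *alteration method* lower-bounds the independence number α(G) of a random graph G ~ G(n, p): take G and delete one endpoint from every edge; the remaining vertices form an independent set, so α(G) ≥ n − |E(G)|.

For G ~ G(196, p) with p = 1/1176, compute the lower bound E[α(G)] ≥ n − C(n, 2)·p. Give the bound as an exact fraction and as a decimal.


E[|E(G)|] = C(196, 2)·p = 19110 · (1/1176) = 65/4.
E[α(G)] ≥ n − E[|E(G)|] = 196 − 65/4 = 719/4.
Numerically: ≈ 179.75000.
(This is only a lower bound; the true E[α(G)] may be larger.)

E[α(G)] ≥ 719/4 ≈ 179.75000.


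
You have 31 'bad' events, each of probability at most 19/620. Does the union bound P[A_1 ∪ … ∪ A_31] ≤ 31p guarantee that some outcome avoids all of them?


Union bound: P[∪_{i=1}^{31} A_i] ≤ Σ_i P[A_i] ≤ 31·p = 31·(19/620) = 19/20.
Numerically: 19/20 ≈ 0.95000.
Is 19/20 < 1? YES.
Since P[∪ A_i] ≤ 19/20 < 1, the complement has P[∩ A_i^c] ≥ 1 − 19/20 = 1/20 > 0, so some outcome avoids every A_i.

31·p = 19/20 ≈ 0.95000; existence CERTIFIED by the union bound.


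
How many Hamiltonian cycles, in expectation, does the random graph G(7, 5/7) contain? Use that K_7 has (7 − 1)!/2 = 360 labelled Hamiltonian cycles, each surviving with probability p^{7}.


K_7 has (7 − 1)!/2 = 360 labelled Hamiltonian cycles.
For each such Hamiltonian cycle H, let X_H = 1 if all 7 edges of H are present in G. Then P[X_H = 1] = p^{7} = (5/7)^{7} = 78125/823543.
By linearity of expectation: E[X] = Σ_H E[X_H] = 360 · p^{7} = 360 · 78125/823543 = 28125000/823543.
Numerically: E[X] ≈ 34.151.

E[X] = 360 · (5/7)^{7} = 28125000/823543 ≈ 34.151.


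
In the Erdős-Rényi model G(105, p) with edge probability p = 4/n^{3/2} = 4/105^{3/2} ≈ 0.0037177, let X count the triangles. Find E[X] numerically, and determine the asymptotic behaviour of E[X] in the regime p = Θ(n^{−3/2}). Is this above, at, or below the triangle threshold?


Number of potential triangles: C(105, 3) = 187460.
Each occurs with probability p³ ≈ (0.0037177)³ ≈ 5.1384026e-08.
By linearity: E[X] = C(105, 3)·p³ ≈ 187460 · 5.1384026e-08 ≈ 0.00963.
Since α = 3/2 > 1, p = c/n^{3/2} = o(1/n) is below the triangle threshold p ~ 1/n. Asymptotically E[X] ~ (c³/6)·n^{3(1−α)} = (4³/6)·n^{-1.5} → 0, so by Markov's inequality G has no triangles w.h.p.

E[X] ≈ 0.00963; in regime p = Θ(1/n^{3/2}) E[X] tends to 0 (below the triangle threshold p ~ 1/n).


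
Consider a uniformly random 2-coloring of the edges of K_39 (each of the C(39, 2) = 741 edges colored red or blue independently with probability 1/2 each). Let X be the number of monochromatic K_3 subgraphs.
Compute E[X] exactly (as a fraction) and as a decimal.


Let X = Σ_S X_S over the C(39, 3) = 9139 subsets S of size 3, where X_S = 1 if the K_3 on S is monochromatic.
For a fixed S, the K_3 on S has C(3, 2) = 3 edges. P[all 3 edges red] = (1/2)^3, and likewise for blue, so P[monochromatic] = 2·(1/2)^3 = 2^{1 − 3} = 1/4.
By linearity: E[X] = C(39, 3) · 2^{1 − 3} = 9139 · 1/4 = 9139/4.
Numerically: E[X] ≈ 2284.7500.

E[X] = C(39,3)·2^(1−C(3,2)) = 9139/4 ≈ 2284.7500.


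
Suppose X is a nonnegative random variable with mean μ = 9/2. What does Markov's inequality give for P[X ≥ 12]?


μ = E[X] = 9/2, a = 12.
Markov: P[X ≥ 12] ≤ μ/a = (9/2)/12 = 3/8.
Numerically: ≈ 0.37500.
(Since a = 12 > μ = 4.50000, the bound 3/8 is < 1 and informative.)

P[X ≥ 12] ≤ 3/8 ≈ 0.37500.


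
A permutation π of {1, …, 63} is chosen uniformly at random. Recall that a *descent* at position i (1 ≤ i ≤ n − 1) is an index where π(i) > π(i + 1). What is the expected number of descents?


Write X = Σ X_I over i = 1, …, 62, with X_I the indicator of one descent.
There are 62 indicators.
For each fixed i, the pair (π(i), π(i+1)) is a uniformly random ordered pair of distinct values from {1, …, 63}; by symmetry P[π(i) > π(i+1)] = 1/2.
By linearity: E[X] = 62 · (1/2) = (63 − 1) · (1/2) = 31 ≈ 31.000000.

E[X] = 31 = 31.000000.


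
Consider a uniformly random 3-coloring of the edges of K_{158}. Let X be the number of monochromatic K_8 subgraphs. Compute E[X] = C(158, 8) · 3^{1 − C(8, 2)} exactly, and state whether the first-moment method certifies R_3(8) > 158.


E[X] = C(158, 8) · 3^{1 − 28} = 8044984271181 · 3^{−27} = 8044984271181/7625597484987.
As a reduced fraction: E[X] = 2681661423727/2541865828329 ≈ 1.054997.
Is E[X] < 1? NO.
Since E[X] ≥ 1, the first-moment bound is inconclusive at n = 158; it does NOT by itself certify R_3(8) > 158.

E[X] = 2681661423727/2541865828329 ≈ 1.054997; E[X] ≥ 1; first-moment method inconclusive here.


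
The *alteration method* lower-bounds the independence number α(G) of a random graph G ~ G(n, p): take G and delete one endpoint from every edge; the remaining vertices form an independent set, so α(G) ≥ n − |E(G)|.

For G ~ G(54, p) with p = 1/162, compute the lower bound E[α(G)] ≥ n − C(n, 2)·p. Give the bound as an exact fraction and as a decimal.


E[|E(G)|] = C(54, 2)·p = 1431 · (1/162) = 53/6.
E[α(G)] ≥ n − E[|E(G)|] = 54 − 53/6 = 271/6.
Numerically: ≈ 45.16667.
(This is only a lower bound; the true E[α(G)] may be larger.)

E[α(G)] ≥ 271/6 ≈ 45.16667.


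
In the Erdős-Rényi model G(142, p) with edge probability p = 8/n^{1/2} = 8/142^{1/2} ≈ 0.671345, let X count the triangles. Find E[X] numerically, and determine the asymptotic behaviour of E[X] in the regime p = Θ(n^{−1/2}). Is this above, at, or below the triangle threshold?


Number of potential triangles: C(142, 3) = 467180.
Each occurs with probability p³ ≈ (0.671345)³ ≈ 3.02578067e-01.
By linearity: E[X] = C(142, 3)·p³ ≈ 467180 · 3.02578067e-01 ≈ 141358.421442.
Since α = 1/2 < 1, p = c/n^{1/2} ≫ 1/n is above the triangle threshold p ~ 1/n. Asymptotically E[X] ~ (c³/6)·n^{3(1−α)} = (8³/6)·n^{1.5} → ∞; triangles are abundant w.h.p.

E[X] ≈ 141358.421442; in regime p = Θ(1/n^{1/2}) E[X] diverges (above the triangle threshold p ~ 1/n).


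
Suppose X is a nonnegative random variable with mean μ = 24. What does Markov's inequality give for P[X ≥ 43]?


μ = E[X] = 24, a = 43.
Markov: P[X ≥ 43] ≤ μ/a = (24)/43 = 24/43.
Numerically: ≈ 0.558140.
(Since a = 43 > μ = 24.000000, the bound 24/43 is < 1 and informative.)

P[X ≥ 43] ≤ 24/43 ≈ 0.558140.


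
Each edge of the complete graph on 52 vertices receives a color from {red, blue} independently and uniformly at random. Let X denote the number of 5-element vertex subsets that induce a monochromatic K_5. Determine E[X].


Let X = Σ_S X_S over the C(52, 5) = 2598960 subsets S of size 5, where X_S = 1 if the K_5 on S is monochromatic.
For a fixed S, the K_5 on S has C(5, 2) = 10 edges. P[all 10 edges red] = (1/2)^10, and likewise for blue, so P[monochromatic] = 2·(1/2)^10 = 2^{1 − 10} = 1/512.
By linearity: E[X] = C(52, 5) · 2^{1 − 10} = 2598960 · 1/512 = 162435/32.
Numerically: E[X] ≈ 5076.0938.

E[X] = C(52,5)·2^(1−C(5,2)) = 162435/32 ≈ 5076.0938.


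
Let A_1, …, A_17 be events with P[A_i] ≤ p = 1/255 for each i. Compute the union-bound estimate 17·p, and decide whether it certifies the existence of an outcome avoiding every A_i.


Union bound: P[∪_{i=1}^{17} A_i] ≤ Σ_i P[A_i] ≤ 17·p = 17·(1/255) = 1/15.
Numerically: 1/15 ≈ 0.0666667.
Is 1/15 < 1? YES.
Since P[∪ A_i] ≤ 1/15 < 1, the complement has P[∩ A_i^c] ≥ 1 − 1/15 = 14/15 > 0, so some outcome avoids every A_i.

17·p = 1/15 ≈ 0.0666667; existence CERTIFIED by the union bound.


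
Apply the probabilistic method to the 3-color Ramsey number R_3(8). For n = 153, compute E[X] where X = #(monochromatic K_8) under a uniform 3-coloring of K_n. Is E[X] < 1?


E[X] = C(153, 8) · 3^{1 − 28} = 6183023199255 · 3^{−27} = 6183023199255/7625597484987.
As a reduced fraction: E[X] = 687002577695/847288609443 ≈ 0.8108.
Is E[X] < 1? YES.
Since E[X] < 1, there exists a 3-coloring of K_{153} with no monochromatic K_8; hence R_3(8) > 153.

E[X] = 687002577695/847288609443 ≈ 0.8108; E[X] < 1, so R_3(8) > 153.


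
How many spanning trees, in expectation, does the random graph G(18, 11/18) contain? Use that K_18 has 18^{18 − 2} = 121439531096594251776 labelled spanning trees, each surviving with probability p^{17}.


K_18 has 18^{18 − 2} = 121439531096594251776 labelled spanning trees.
For each such spanning tree H, let X_H = 1 if all 17 edges of H are present in G. Then P[X_H = 1] = p^{17} = (11/18)^{17} = 505447028499293771/2185911559738696531968.
By linearity of expectation: E[X] = Σ_H E[X_H] = 121439531096594251776 · p^{17} = 121439531096594251776 · 505447028499293771/2185911559738696531968 = 505447028499293771/18.
Numerically: E[X] ≈ 2.808e+16.

E[X] = 121439531096594251776 · (11/18)^{17} = 505447028499293771/18 ≈ 2.808e+16.


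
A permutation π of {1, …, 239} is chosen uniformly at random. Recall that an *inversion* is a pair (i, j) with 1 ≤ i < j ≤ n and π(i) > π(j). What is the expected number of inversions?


Write X = Σ X_I over the C(239, 2) = 28441 pairs i < j, with X_I the indicator of one inversion.
There are 28441 indicators.
For each fixed pair i < j, the values π(i) and π(j) are two distinct elements of {1, …, 239} in uniformly random order; by symmetry P[π(i) > π(j)] = 1/2.
By linearity: E[X] = 28441 · (1/2) = C(239, 2) · (1/2) = 28441/2 = 28441/2 ≈ 14220.500.

E[X] = 28441/2 = 14220.500.


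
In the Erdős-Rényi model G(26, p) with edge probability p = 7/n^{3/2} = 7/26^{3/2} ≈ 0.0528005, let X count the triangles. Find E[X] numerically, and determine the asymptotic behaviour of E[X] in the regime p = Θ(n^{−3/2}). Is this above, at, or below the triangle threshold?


Number of potential triangles: C(26, 3) = 2600.
Each occurs with probability p³ ≈ (0.0528005)³ ≈ 1.47202116e-04.
By linearity: E[X] = C(26, 3)·p³ ≈ 2600 · 1.47202116e-04 ≈ 0.382726.
Since α = 3/2 > 1, p = c/n^{3/2} = o(1/n) is below the triangle threshold p ~ 1/n. Asymptotically E[X] ~ (c³/6)·n^{3(1−α)} = (7³/6)·n^{-1.5} → 0, so by Markov's inequality G has no triangles w.h.p.

E[X] ≈ 0.382726; in regime p = Θ(1/n^{3/2}) E[X] tends to 0 (below the triangle threshold p ~ 1/n).


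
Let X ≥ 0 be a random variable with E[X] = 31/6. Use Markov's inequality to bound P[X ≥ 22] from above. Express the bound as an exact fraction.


μ = E[X] = 31/6, a = 22.
Markov: P[X ≥ 22] ≤ μ/a = (31/6)/22 = 31/132.
Numerically: ≈ 0.235.
(Since a = 22 > μ = 5.167, the bound 31/132 is < 1 and informative.)

P[X ≥ 22] ≤ 31/132 ≈ 0.235.


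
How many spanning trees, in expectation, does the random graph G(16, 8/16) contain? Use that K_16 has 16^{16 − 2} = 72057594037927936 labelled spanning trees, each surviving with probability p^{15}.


K_16 has 16^{16 − 2} = 72057594037927936 labelled spanning trees.
For each such spanning tree H, let X_H = 1 if all 15 edges of H are present in G. Then P[X_H = 1] = p^{15} = (1/2)^{15} = 1/32768.
By linearity: E[X] = Σ_H E[X_H] = 72057594037927936 · p^{15} = 72057594037927936 · 1/32768 = 2199023255552.
Numerically: E[X] ≈ 2.199e+12.

E[X] = 72057594037927936 · (1/2)^{15} = 2199023255552 ≈ 2.199e+12.


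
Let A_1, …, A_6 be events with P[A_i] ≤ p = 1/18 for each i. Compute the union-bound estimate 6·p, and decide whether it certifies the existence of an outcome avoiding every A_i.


Union bound: P[∪_{i=1}^{6} A_i] ≤ Σ_i P[A_i] ≤ 6·p = 6·(1/18) = 1/3.
Numerically: 1/3 ≈ 0.333333.
Is 1/3 < 1? YES.
Since P[∪ A_i] ≤ 1/3 < 1, the complement has P[∩ A_i^c] ≥ 1 − 1/3 = 2/3 > 0, so some outcome avoids every A_i.

6·p = 1/3 ≈ 0.333333; existence CERTIFIED by the union bound.


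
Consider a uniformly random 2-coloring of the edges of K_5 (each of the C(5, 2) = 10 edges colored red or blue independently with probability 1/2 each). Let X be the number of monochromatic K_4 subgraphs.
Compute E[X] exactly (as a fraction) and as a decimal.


Let X = Σ_S X_S over the C(5, 4) = 5 subsets S of size 4, where X_S = 1 if the K_4 on S is monochromatic.
For a fixed S, the K_4 on S has C(4, 2) = 6 edges. P[all 6 edges red] = (1/2)^6, and likewise for blue, so P[monochromatic] = 2·(1/2)^6 = 2^{1 − 6} = 1/32.
By linearity of expectation: E[X] = C(5, 4) · 2^{1 − 6} = 5 · 1/32 = 5/32.
Numerically: E[X] ≈ 0.156.

E[X] = C(5,4)·2^(1−C(4,2)) = 5/32 ≈ 0.156.


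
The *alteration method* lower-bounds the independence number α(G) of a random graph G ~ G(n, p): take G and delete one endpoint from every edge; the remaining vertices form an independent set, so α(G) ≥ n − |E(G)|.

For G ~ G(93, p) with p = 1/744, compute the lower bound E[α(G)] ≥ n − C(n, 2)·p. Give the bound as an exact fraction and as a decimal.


E[|E(G)|] = C(93, 2)·p = 4278 · (1/744) = 23/4.
E[α(G)] ≥ n − E[|E(G)|] = 93 − 23/4 = 349/4.
Numerically: ≈ 87.250000.
(This is only a lower bound; the true E[α(G)] may be larger.)

E[α(G)] ≥ 349/4 ≈ 87.250000.


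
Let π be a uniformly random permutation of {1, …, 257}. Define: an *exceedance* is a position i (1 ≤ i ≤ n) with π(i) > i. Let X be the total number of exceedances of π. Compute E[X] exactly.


Write X = Σ_{i=1}^{257} X_i, where X_i = 1_{π(i) > i}.
For each fixed i, π(i) is uniform over {1, …, 257} (marginal of a uniform permutation), so P[π(i) > i] = (n − i)/n. Summing: Σ_{i=1}^{257} (n − i)/n = (0 + 1 + … + 256)/257 = 257(257 − 1)/(2·257) = (257 − 1)/2.
Hence E[X] = Σ_{i=1}^{257} (257 − i)/257 = 128 ≈ 128.000.

E[X] = 128 = 128.000.


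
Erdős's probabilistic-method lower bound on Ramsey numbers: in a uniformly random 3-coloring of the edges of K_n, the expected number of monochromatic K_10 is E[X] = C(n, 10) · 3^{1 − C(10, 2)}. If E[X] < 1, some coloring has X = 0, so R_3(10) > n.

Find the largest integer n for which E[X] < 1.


We need C(n, 10) · 3^{1 − 45} < 1, i.e. C(n, 10) < 3^{45 − 1} = 984770902183611232881.
Check values of n near the boundary:
  n = 572: C(572, 10) = 954640815642161682606; 954640815642161682606 < 984770902183611232881? YES
  n = 573: C(573, 10) = 971597135635805762226; 971597135635805762226 < 984770902183611232881? YES
  n = 574: C(574, 10) = 988824035203816502691; 988824035203816502691 < 984770902183611232881? NO
The largest n with C(n, 10) < 984770902183611232881 is n = 573 (where E[X] = 35985079097622435638/36472996377170786403 ≈ 0.98662). Hence R_3(10) > 573, i.e. R_3(10) ≥ 574.

Largest n = 573; hence R_3(10) > 573.


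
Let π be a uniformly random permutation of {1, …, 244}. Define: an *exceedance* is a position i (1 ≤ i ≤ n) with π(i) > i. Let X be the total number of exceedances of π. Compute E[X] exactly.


Write X = Σ_{i=1}^{244} X_i, where X_i = 1_{π(i) > i}.
For each fixed i, π(i) is uniform over {1, …, 244} (marginal of a uniform permutation), so P[π(i) > i] = (n − i)/n. Summing: Σ_{i=1}^{244} (n − i)/n = (0 + 1 + … + 243)/244 = 244(244 − 1)/(2·244) = (244 − 1)/2.
Hence E[X] = Σ_{i=1}^{244} (244 − i)/244 = 243/2 ≈ 121.500.

E[X] = 243/2 = 121.500.


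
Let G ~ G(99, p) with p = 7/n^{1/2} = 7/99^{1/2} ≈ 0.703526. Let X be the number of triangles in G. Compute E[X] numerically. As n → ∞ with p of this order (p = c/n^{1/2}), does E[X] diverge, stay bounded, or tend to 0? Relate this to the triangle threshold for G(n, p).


Number of potential triangles: C(99, 3) = 156849.
Each occurs with probability p³ ≈ (0.703526)³ ≈ 3.48210071e-01.
By linearity: E[X] = C(99, 3)·p³ ≈ 156849 · 3.48210071e-01 ≈ 54616.401481.
Since α = 1/2 < 1, p = c/n^{1/2} ≫ 1/n is above the triangle threshold p ~ 1/n. Asymptotically E[X] ~ (c³/6)·n^{3(1−α)} = (7³/6)·n^{1.5} → ∞; triangles are abundant w.h.p.

E[X] ≈ 54616.401481; in regime p = Θ(1/n^{1/2}) E[X] diverges (above the triangle threshold p ~ 1/n).


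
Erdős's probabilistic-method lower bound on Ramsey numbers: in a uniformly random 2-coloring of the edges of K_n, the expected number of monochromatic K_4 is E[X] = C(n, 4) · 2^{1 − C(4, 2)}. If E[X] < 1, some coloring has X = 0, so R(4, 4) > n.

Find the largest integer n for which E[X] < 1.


We need C(n, 4) · 2^{1 − 6} < 1, i.e. C(n, 4) < 2^{6 − 1} = 32.
Check values of n near the boundary:
  n = 4: C(4, 4) = 1; 1 < 32? YES
  n = 5: C(5, 4) = 5; 5 < 32? YES
  n = 6: C(6, 4) = 15; 15 < 32? YES
  n = 7: C(7, 4) = 35; 35 < 32? NO
The largest n with C(n, 4) < 32 is n = 6 (where E[X] = 15/32 ≈ 0.468750). Hence R(4, 4) > 6, i.e. R(4, 4) ≥ 7.

Largest n = 6; hence R(4, 4) > 6.


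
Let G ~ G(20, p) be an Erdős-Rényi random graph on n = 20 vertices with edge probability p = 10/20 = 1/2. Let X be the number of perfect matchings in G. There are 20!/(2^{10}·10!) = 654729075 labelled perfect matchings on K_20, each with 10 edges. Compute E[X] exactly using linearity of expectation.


K_20 has 20!/(2^{10}·10!) = 654729075 labelled perfect matchings.
For each such perfect matching H, let X_H = 1 if all 10 edges of H are present in G. Then P[X_H = 1] = p^{10} = (1/2)^{10} = 1/1024.
Summing the indicators: E[X] = Σ_H E[X_H] = 654729075 · p^{10} = 654729075 · 1/1024 = 654729075/1024.
Numerically: E[X] ≈ 6.394e+05.

E[X] = 654729075 · (1/2)^{10} = 654729075/1024 ≈ 6.394e+05.


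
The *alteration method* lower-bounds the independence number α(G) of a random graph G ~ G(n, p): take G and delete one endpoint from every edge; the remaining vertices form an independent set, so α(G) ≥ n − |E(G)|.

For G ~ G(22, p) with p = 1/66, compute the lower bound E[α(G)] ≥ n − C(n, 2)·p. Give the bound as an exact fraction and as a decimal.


E[|E(G)|] = C(22, 2)·p = 231 · (1/66) = 7/2.
E[α(G)] ≥ n − E[|E(G)|] = 22 − 7/2 = 37/2.
Numerically: ≈ 18.5000.
(This is only a lower bound; the true E[α(G)] may be larger.)

E[α(G)] ≥ 37/2 ≈ 18.5000.


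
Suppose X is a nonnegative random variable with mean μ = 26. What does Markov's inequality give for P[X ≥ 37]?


μ = E[X] = 26, a = 37.
Markov: P[X ≥ 37] ≤ μ/a = (26)/37 = 26/37.
Numerically: ≈ 0.702703.
(Since a = 37 > μ = 26.000000, the bound 26/37 is < 1 and informative.)

P[X ≥ 37] ≤ 26/37 ≈ 0.702703.


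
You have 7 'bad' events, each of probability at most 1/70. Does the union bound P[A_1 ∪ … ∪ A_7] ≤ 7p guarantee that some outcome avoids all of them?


Union bound: P[∪_{i=1}^{7} A_i] ≤ Σ_i P[A_i] ≤ 7·p = 7·(1/70) = 1/10.
Numerically: 1/10 ≈ 0.100000.
Is 1/10 < 1? YES.
Since P[∪ A_i] ≤ 1/10 < 1, the complement has P[∩ A_i^c] ≥ 1 − 1/10 = 9/10 > 0, so some outcome avoids every A_i.

7·p = 1/10 ≈ 0.100000; existence CERTIFIED by the union bound.


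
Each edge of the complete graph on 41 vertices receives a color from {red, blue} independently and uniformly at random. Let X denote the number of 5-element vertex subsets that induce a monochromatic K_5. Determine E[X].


Let X = Σ_S X_S over the C(41, 5) = 749398 subsets S of size 5, where X_S = 1 if the K_5 on S is monochromatic.
For a fixed S, the K_5 on S has C(5, 2) = 10 edges. P[all 10 edges red] = (1/2)^10, and likewise for blue, so P[monochromatic] = 2·(1/2)^10 = 2^{1 − 10} = 1/512.
By linearity of expectation: E[X] = C(41, 5) · 2^{1 − 10} = 749398 · 1/512 = 374699/256.
Numerically: E[X] ≈ 1463.668.

E[X] = C(41,5)·2^(1−C(5,2)) = 374699/256 ≈ 1463.668.


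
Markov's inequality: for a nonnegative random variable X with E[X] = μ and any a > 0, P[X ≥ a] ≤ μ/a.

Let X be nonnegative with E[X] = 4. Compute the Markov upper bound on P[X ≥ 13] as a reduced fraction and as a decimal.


μ = E[X] = 4, a = 13.
Markov: P[X ≥ 13] ≤ μ/a = (4)/13 = 4/13.
Numerically: ≈ 0.30769.
(Since a = 13 > μ = 4.00000, the bound 4/13 is < 1 and informative.)

P[X ≥ 13] ≤ 4/13 ≈ 0.30769.


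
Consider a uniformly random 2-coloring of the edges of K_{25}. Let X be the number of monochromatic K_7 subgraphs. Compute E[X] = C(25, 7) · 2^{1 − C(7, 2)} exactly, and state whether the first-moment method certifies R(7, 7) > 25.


E[X] = C(25, 7) · 2^{1 − 21} = 480700 · 2^{−20} = 480700/1048576.
As a reduced fraction: E[X] = 120175/262144 ≈ 0.45843.
Is E[X] < 1? YES.
Since E[X] < 1, there exists a 2-coloring of K_{25} with no monochromatic K_7; hence R(7, 7) > 25.

E[X] = 120175/262144 ≈ 0.45843; E[X] < 1, so R(7, 7) > 25.


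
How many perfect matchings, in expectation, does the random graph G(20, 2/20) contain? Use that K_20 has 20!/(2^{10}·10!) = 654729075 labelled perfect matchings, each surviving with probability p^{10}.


K_20 has 20!/(2^{10}·10!) = 654729075 labelled perfect matchings.
For each such perfect matching H, let X_H = 1 if all 10 edges of H are present in G. Then P[X_H = 1] = p^{10} = (1/10)^{10} = 1/10000000000.
By linearity of expectation: E[X] = Σ_H E[X_H] = 654729075 · p^{10} = 654729075 · 1/10000000000 = 26189163/400000000.
Numerically: E[X] ≈ 0.0654729.

E[X] = 654729075 · (1/10)^{10} = 26189163/400000000 ≈ 0.0654729.


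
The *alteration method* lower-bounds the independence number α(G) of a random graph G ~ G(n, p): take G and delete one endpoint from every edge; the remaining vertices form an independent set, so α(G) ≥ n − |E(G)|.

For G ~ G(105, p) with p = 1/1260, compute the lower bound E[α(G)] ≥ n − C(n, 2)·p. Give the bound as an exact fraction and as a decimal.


E[|E(G)|] = C(105, 2)·p = 5460 · (1/1260) = 13/3.
E[α(G)] ≥ n − E[|E(G)|] = 105 − 13/3 = 302/3.
Numerically: ≈ 100.66667.
(This is only a lower bound; the true E[α(G)] may be larger.)

E[α(G)] ≥ 302/3 ≈ 100.66667.


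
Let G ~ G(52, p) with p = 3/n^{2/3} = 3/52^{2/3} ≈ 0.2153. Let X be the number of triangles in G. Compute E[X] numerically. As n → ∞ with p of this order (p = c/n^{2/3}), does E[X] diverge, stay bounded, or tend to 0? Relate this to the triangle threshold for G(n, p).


Number of potential triangles: C(52, 3) = 22100.
Each occurs with probability p³ ≈ (0.2153)³ ≈ 9.985207e-03.
By linearity: E[X] = C(52, 3)·p³ ≈ 22100 · 9.985207e-03 ≈ 220.6731.
Since α = 2/3 < 1, p = c/n^{2/3} ≫ 1/n is above the triangle threshold p ~ 1/n. Asymptotically E[X] ~ (c³/6)·n^{3(1−α)} = (3³/6)·n^{1} → ∞; triangles are abundant w.h.p.

E[X] ≈ 220.6731; in regime p = Θ(1/n^{2/3}) E[X] diverges (above the triangle threshold p ~ 1/n).


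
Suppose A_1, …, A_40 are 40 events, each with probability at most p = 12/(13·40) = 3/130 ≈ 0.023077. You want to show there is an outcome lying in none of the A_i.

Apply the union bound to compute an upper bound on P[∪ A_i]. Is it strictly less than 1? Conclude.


Union bound: P[∪_{i=1}^{40} A_i] ≤ Σ_i P[A_i] ≤ 40·p = 40·(3/130) = 12/13.
Numerically: 12/13 ≈ 0.923077.
Is 12/13 < 1? YES.
Since P[∪ A_i] ≤ 12/13 < 1, the complement has P[∩ A_i^c] ≥ 1 − 12/13 = 1/13 > 0, so some outcome avoids every A_i.

40·p = 12/13 ≈ 0.923077; existence CERTIFIED by the union bound.


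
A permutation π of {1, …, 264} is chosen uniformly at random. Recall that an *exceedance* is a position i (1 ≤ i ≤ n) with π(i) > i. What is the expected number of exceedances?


Write X = Σ_{i=1}^{264} X_i, where X_i = 1_{π(i) > i}.
For each fixed i, π(i) is uniform over {1, …, 264} (marginal of a uniform permutation), so P[π(i) > i] = (n − i)/n. Summing: Σ_{i=1}^{264} (n − i)/n = (0 + 1 + … + 263)/264 = 264(264 − 1)/(2·264) = (264 − 1)/2.
Hence E[X] = Σ_{i=1}^{264} (264 − i)/264 = 263/2 ≈ 131.50000.

E[X] = 263/2 = 131.50000.


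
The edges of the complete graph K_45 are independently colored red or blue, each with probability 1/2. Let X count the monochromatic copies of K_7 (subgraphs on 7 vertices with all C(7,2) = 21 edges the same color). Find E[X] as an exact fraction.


Let X = Σ_S X_S over the C(45, 7) = 45379620 subsets S of size 7, where X_S = 1 if the K_7 on S is monochromatic.
For a fixed S, the K_7 on S has C(7, 2) = 21 edges. P[all 21 edges red] = (1/2)^21, and likewise for blue, so P[monochromatic] = 2·(1/2)^21 = 2^{1 − 21} = 1/1048576.
By linearity: E[X] = C(45, 7) · 2^{1 − 21} = 45379620 · 1/1048576 = 11344905/262144.
Numerically: E[X] ≈ 43.277378.

E[X] = C(45,7)·2^(1−C(7,2)) = 11344905/262144 ≈ 43.277378.


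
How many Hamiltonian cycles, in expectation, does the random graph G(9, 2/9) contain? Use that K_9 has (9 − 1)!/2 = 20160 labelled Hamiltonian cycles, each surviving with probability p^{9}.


K_9 has (9 − 1)!/2 = 20160 labelled Hamiltonian cycles.
For each such Hamiltonian cycle H, let X_H = 1 if all 9 edges of H are present in G. Then P[X_H = 1] = p^{9} = (2/9)^{9} = 512/387420489.
By linearity of expectation: E[X] = Σ_H E[X_H] = 20160 · p^{9} = 20160 · 512/387420489 = 1146880/43046721.
Numerically: E[X] ≈ 0.0266427.

E[X] = 20160 · (2/9)^{9} = 1146880/43046721 ≈ 0.0266427.


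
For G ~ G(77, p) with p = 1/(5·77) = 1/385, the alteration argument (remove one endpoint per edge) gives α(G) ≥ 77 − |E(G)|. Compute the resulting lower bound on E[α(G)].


E[|E(G)|] = C(77, 2)·p = 2926 · (1/385) = 38/5.
E[α(G)] ≥ n − E[|E(G)|] = 77 − 38/5 = 347/5.
Numerically: ≈ 69.400000.
(This is only a lower bound; the true E[α(G)] may be larger.)

E[α(G)] ≥ 347/5 ≈ 69.400000.


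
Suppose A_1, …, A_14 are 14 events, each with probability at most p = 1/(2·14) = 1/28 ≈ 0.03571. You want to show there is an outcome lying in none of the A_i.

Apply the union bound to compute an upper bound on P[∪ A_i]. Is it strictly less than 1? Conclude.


Union bound: P[∪_{i=1}^{14} A_i] ≤ Σ_i P[A_i] ≤ 14·p = 14·(1/28) = 1/2.
Numerically: 1/2 ≈ 0.50000.
Is 1/2 < 1? YES.
Since P[∪ A_i] ≤ 1/2 < 1, the complement has P[∩ A_i^c] ≥ 1 − 1/2 = 1/2 > 0, so some outcome avoids every A_i.

14·p = 1/2 ≈ 0.50000; existence CERTIFIED by the union bound.


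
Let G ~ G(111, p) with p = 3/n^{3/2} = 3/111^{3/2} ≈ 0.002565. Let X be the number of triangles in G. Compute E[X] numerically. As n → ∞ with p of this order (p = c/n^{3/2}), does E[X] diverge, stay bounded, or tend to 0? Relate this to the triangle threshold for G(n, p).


Number of potential triangles: C(111, 3) = 221815.
Each occurs with probability p³ ≈ (0.002565)³ ≈ 1.688147e-08.
By linearity: E[X] = C(111, 3)·p³ ≈ 221815 · 1.688147e-08 ≈ 0.0037.
Since α = 3/2 > 1, p = c/n^{3/2} = o(1/n) is below the triangle threshold p ~ 1/n. Asymptotically E[X] ~ (c³/6)·n^{3(1−α)} = (3³/6)·n^{-1.5} → 0, so by Markov's inequality G has no triangles w.h.p.

E[X] ≈ 0.0037; in regime p = Θ(1/n^{3/2}) E[X] tends to 0 (below the triangle threshold p ~ 1/n).


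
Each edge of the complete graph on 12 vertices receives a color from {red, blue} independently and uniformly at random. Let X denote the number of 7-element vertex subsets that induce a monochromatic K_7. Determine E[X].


Let X = Σ_S X_S over the C(12, 7) = 792 subsets S of size 7, where X_S = 1 if the K_7 on S is monochromatic.
For a fixed S, the K_7 on S has C(7, 2) = 21 edges. P[all 21 edges red] = (1/2)^21, and likewise for blue, so P[monochromatic] = 2·(1/2)^21 = 2^{1 − 21} = 1/1048576.
By linearity of expectation: E[X] = C(12, 7) · 2^{1 − 21} = 792 · 1/1048576 = 99/131072.
Numerically: E[X] ≈ 0.0008.

E[X] = C(12,7)·2^(1−C(7,2)) = 99/131072 ≈ 0.0008.


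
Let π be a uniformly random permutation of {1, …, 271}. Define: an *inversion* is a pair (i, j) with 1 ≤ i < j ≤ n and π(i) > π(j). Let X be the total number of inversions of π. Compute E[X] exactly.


Write X = Σ X_I over the C(271, 2) = 36585 pairs i < j, with X_I the indicator of one inversion.
There are 36585 indicators.
For each fixed pair i < j, the values π(i) and π(j) are two distinct elements of {1, …, 271} in uniformly random order; by symmetry P[π(i) > π(j)] = 1/2.
By linearity: E[X] = 36585 · (1/2) = C(271, 2) · (1/2) = 36585/2 = 36585/2 ≈ 18292.500000.

E[X] = 36585/2 = 18292.500000.


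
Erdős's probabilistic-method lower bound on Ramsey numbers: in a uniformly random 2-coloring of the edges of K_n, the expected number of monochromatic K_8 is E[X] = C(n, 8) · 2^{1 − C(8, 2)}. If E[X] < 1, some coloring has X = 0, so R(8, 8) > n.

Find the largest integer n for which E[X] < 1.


We need C(n, 8) · 2^{1 − 28} < 1, i.e. C(n, 8) < 2^{28 − 1} = 134217728.
Check values of n near the boundary:
  n = 37: C(37, 8) = 38608020; 38608020 < 134217728? YES
  n = 38: C(38, 8) = 48903492; 48903492 < 134217728? YES
  n = 39: C(39, 8) = 61523748; 61523748 < 134217728? YES
  n = 40: C(40, 8) = 76904685; 76904685 < 134217728? YES
  n = 41: C(41, 8) = 95548245; 95548245 < 134217728? YES
  n = 42: C(42, 8) = 118030185; 118030185 < 134217728? YES
  n = 43: C(43, 8) = 145008513; 145008513 < 134217728? NO
  n = 44: C(44, 8) = 177232627; 177232627 < 134217728? NO
The largest n with C(n, 8) < 134217728 is n = 42 (where E[X] = 118030185/134217728 ≈ 0.87939). Hence R(8, 8) > 42, i.e. R(8, 8) ≥ 43.

Largest n = 42; hence R(8, 8) > 42.


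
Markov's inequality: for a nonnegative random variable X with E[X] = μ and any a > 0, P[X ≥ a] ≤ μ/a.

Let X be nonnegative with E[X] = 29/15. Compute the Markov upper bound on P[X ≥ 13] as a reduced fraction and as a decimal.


μ = E[X] = 29/15, a = 13.
Markov: P[X ≥ 13] ≤ μ/a = (29/15)/13 = 29/195.
Numerically: ≈ 0.1487.
(Since a = 13 > μ = 1.9333, the bound 29/195 is < 1 and informative.)

P[X ≥ 13] ≤ 29/195 ≈ 0.1487.


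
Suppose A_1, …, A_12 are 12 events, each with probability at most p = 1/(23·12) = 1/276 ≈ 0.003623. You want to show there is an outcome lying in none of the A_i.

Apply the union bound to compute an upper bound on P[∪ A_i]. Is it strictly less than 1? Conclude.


Union bound: P[∪_{i=1}^{12} A_i] ≤ Σ_i P[A_i] ≤ 12·p = 12·(1/276) = 1/23.
Numerically: 1/23 ≈ 0.043478.
Is 1/23 < 1? YES.
Since P[∪ A_i] ≤ 1/23 < 1, the complement has P[∩ A_i^c] ≥ 1 − 1/23 = 22/23 > 0, so some outcome avoids every A_i.

12·p = 1/23 ≈ 0.043478; existence CERTIFIED by the union bound.


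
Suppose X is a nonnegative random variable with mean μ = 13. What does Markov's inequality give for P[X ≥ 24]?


μ = E[X] = 13, a = 24.
Markov: P[X ≥ 24] ≤ μ/a = (13)/24 = 13/24.
Numerically: ≈ 0.54167.
(Since a = 24 > μ = 13.00000, the bound 13/24 is < 1 and informative.)

P[X ≥ 24] ≤ 13/24 ≈ 0.54167.


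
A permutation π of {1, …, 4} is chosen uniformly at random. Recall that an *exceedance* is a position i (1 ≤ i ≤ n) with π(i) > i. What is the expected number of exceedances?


Write X = Σ_{i=1}^{4} X_i, where X_i = 1_{π(i) > i}.
For each fixed i, π(i) is uniform over {1, …, 4} (marginal of a uniform permutation), so P[π(i) > i] = (n − i)/n. Summing: Σ_{i=1}^{4} (n − i)/n = (0 + 1 + … + 3)/4 = 4(4 − 1)/(2·4) = (4 − 1)/2.
Hence E[X] = Σ_{i=1}^{4} (4 − i)/4 = 3/2 ≈ 1.50000.

E[X] = 3/2 = 1.50000.


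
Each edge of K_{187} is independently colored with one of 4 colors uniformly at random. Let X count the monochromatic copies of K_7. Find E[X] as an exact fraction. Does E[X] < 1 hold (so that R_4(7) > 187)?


E[X] = C(187, 7) · 4^{1 − 21} = 1416167483302 · 4^{−20} = 1416167483302/1099511627776.
As a reduced fraction: E[X] = 708083741651/549755813888 ≈ 1.287997.
Is E[X] < 1? NO.
Since E[X] ≥ 1, the first-moment bound is inconclusive at n = 187; it does NOT by itself certify R_4(7) > 187.

E[X] = 708083741651/549755813888 ≈ 1.287997; E[X] ≥ 1; first-moment method inconclusive here.


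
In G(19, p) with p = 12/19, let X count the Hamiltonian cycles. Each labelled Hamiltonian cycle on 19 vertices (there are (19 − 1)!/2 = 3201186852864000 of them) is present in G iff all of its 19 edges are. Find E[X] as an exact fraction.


K_19 has (19 − 1)!/2 = 3201186852864000 labelled Hamiltonian cycles.
For each such Hamiltonian cycle H, let X_H = 1 if all 19 edges of H are present in G. Then P[X_H = 1] = p^{19} = (12/19)^{19} = 319479999370622926848/1978419655660313589123979.
Summing the indicators: E[X] = Σ_H E[X_H] = 3201186852864000 · p^{19} = 3201186852864000 · 319479999370622926848/1978419655660313589123979 = 1022715173738237107931793611292672000/1978419655660313589123979.
Numerically: E[X] ≈ 5.17e+11.

E[X] = 3201186852864000 · (12/19)^{19} = 1022715173738237107931793611292672000/1978419655660313589123979 ≈ 5.17e+11.


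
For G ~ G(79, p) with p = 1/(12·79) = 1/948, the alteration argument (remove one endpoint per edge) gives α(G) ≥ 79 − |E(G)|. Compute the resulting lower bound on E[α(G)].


E[|E(G)|] = C(79, 2)·p = 3081 · (1/948) = 13/4.
E[α(G)] ≥ n − E[|E(G)|] = 79 − 13/4 = 303/4.
Numerically: ≈ 75.750000.
(This is only a lower bound; the true E[α(G)] may be larger.)

E[α(G)] ≥ 303/4 ≈ 75.750000.


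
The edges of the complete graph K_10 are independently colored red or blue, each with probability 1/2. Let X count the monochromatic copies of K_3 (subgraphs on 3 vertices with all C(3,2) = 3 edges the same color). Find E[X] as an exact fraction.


Let X = Σ_S X_S over the C(10, 3) = 120 subsets S of size 3, where X_S = 1 if the K_3 on S is monochromatic.
For a fixed S, the K_3 on S has C(3, 2) = 3 edges. P[all 3 edges red] = (1/2)^3, and likewise for blue, so P[monochromatic] = 2·(1/2)^3 = 2^{1 − 3} = 1/4.
By linearity: E[X] = C(10, 3) · 2^{1 − 3} = 120 · 1/4 = 30.
Numerically: E[X] ≈ 30.000.

E[X] = C(10,3)·2^(1−C(3,2)) = 30 ≈ 30.000.


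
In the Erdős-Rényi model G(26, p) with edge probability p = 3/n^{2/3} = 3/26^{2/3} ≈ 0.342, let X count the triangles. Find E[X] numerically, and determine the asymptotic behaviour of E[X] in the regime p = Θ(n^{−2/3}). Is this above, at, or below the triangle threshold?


Number of potential triangles: C(26, 3) = 2600.
Each occurs with probability p³ ≈ (0.342)³ ≈ 3.99408e-02.
By linearity: E[X] = C(26, 3)·p³ ≈ 2600 · 3.99408e-02 ≈ 103.846.
Since α = 2/3 < 1, p = c/n^{2/3} ≫ 1/n is above the triangle threshold p ~ 1/n. Asymptotically E[X] ~ (c³/6)·n^{3(1−α)} = (3³/6)·n^{1} → ∞; triangles are abundant w.h.p.

E[X] ≈ 103.846; in regime p = Θ(1/n^{2/3}) E[X] diverges (above the triangle threshold p ~ 1/n).


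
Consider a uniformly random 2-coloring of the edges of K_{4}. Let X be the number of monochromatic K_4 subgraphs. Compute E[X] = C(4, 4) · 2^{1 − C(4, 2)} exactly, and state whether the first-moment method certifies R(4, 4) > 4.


E[X] = C(4, 4) · 2^{1 − 6} = 1 · 2^{−5} = 1/32.
As a reduced fraction: E[X] = 1/32 ≈ 0.03125.
Is E[X] < 1? YES.
Since E[X] < 1, there exists a 2-coloring of K_{4} with no monochromatic K_4; hence R(4, 4) > 4.

E[X] = 1/32 ≈ 0.03125; E[X] < 1, so R(4, 4) > 4.


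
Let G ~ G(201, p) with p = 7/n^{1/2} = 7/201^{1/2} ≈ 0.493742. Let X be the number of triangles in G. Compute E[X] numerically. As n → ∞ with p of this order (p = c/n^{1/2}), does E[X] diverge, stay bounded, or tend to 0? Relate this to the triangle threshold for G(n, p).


Number of potential triangles: C(201, 3) = 1333300.
Each occurs with probability p³ ≈ (0.493742)³ ≈ 1.20364948e-01.
By linearity: E[X] = C(201, 3)·p³ ≈ 1333300 · 1.20364948e-01 ≈ 160482.585672.
Since α = 1/2 < 1, p = c/n^{1/2} ≫ 1/n is above the triangle threshold p ~ 1/n. Asymptotically E[X] ~ (c³/6)·n^{3(1−α)} = (7³/6)·n^{1.5} → ∞; triangles are abundant w.h.p.

E[X] ≈ 160482.585672; in regime p = Θ(1/n^{1/2}) E[X] diverges (above the triangle threshold p ~ 1/n).


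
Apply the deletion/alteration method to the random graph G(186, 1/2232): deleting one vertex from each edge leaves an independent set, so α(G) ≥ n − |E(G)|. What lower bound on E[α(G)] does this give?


E[|E(G)|] = C(186, 2)·p = 17205 · (1/2232) = 185/24.
E[α(G)] ≥ n − E[|E(G)|] = 186 − 185/24 = 4279/24.
Numerically: ≈ 178.292.
(This is only a lower bound; the true E[α(G)] may be larger.)

E[α(G)] ≥ 4279/24 ≈ 178.292.


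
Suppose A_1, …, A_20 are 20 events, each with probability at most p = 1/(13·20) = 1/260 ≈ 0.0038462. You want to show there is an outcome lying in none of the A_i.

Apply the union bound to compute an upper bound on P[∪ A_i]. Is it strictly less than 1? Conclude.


Union bound: P[∪_{i=1}^{20} A_i] ≤ Σ_i P[A_i] ≤ 20·p = 20·(1/260) = 1/13.
Numerically: 1/13 ≈ 0.0769231.
Is 1/13 < 1? YES.
Since P[∪ A_i] ≤ 1/13 < 1, the complement has P[∩ A_i^c] ≥ 1 − 1/13 = 12/13 > 0, so some outcome avoids every A_i.

20·p = 1/13 ≈ 0.0769231; existence CERTIFIED by the union bound.


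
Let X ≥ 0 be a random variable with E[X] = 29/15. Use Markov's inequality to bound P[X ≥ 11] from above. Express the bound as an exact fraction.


μ = E[X] = 29/15, a = 11.
Markov: P[X ≥ 11] ≤ μ/a = (29/15)/11 = 29/165.
Numerically: ≈ 0.175758.
(Since a = 11 > μ = 1.933333, the bound 29/165 is < 1 and informative.)

P[X ≥ 11] ≤ 29/165 ≈ 0.175758.


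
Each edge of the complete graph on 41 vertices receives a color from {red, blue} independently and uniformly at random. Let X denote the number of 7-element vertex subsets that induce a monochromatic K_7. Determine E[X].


Let X = Σ_S X_S over the C(41, 7) = 22481940 subsets S of size 7, where X_S = 1 if the K_7 on S is monochromatic.
For a fixed S, the K_7 on S has C(7, 2) = 21 edges. P[all 21 edges red] = (1/2)^21, and likewise for blue, so P[monochromatic] = 2·(1/2)^21 = 2^{1 − 21} = 1/1048576.
Summing: E[X] = C(41, 7) · 2^{1 − 21} = 22481940 · 1/1048576 = 5620485/262144.
Numerically: E[X] ≈ 21.440449.

E[X] = C(41,7)·2^(1−C(7,2)) = 5620485/262144 ≈ 21.440449.


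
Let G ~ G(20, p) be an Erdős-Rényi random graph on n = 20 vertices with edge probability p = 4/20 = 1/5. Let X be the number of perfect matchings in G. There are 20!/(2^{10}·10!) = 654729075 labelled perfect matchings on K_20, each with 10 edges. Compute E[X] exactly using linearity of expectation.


K_20 has 20!/(2^{10}·10!) = 654729075 labelled perfect matchings.
For each such perfect matching H, let X_H = 1 if all 10 edges of H are present in G. Then P[X_H = 1] = p^{10} = (1/5)^{10} = 1/9765625.
By linearity: E[X] = Σ_H E[X_H] = 654729075 · p^{10} = 654729075 · 1/9765625 = 26189163/390625.
Numerically: E[X] ≈ 67.044.

E[X] = 654729075 · (1/5)^{10} = 26189163/390625 ≈ 67.044.


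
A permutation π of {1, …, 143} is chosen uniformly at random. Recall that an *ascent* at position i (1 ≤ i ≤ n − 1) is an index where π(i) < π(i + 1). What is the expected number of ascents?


Write X = Σ X_I over i = 1, …, 142, with X_I the indicator of one ascent.
There are 142 indicators.
For each fixed i, the pair (π(i), π(i+1)) is a uniformly random ordered pair of distinct values from {1, …, 143}; by symmetry P[π(i) < π(i+1)] = 1/2.
By linearity: E[X] = 142 · (1/2) = (143 − 1) · (1/2) = 71 ≈ 71.000.

E[X] = 71 = 71.000.


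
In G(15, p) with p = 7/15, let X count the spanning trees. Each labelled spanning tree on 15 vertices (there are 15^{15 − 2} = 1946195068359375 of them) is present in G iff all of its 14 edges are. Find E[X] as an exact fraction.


K_15 has 15^{15 − 2} = 1946195068359375 labelled spanning trees.
For each such spanning tree H, let X_H = 1 if all 14 edges of H are present in G. Then P[X_H = 1] = p^{14} = (7/15)^{14} = 678223072849/29192926025390625.
By linearity: E[X] = Σ_H E[X_H] = 1946195068359375 · p^{14} = 1946195068359375 · 678223072849/29192926025390625 = 678223072849/15.
Numerically: E[X] ≈ 4.52149e+10.

E[X] = 1946195068359375 · (7/15)^{14} = 678223072849/15 ≈ 4.52149e+10.


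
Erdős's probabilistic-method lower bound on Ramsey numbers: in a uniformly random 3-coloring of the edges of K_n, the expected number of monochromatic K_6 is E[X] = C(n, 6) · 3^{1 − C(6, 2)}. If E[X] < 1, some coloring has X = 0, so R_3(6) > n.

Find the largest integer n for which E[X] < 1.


We need C(n, 6) · 3^{1 − 15} < 1, i.e. C(n, 6) < 3^{15 − 1} = 4782969.
Check values of n near the boundary:
  n = 38: C(38, 6) = 2760681; 2760681 < 4782969? YES
  n = 39: C(39, 6) = 3262623; 3262623 < 4782969? YES
  n = 40: C(40, 6) = 3838380; 3838380 < 4782969? YES
  n = 41: C(41, 6) = 4496388; 4496388 < 4782969? YES
  n = 42: C(42, 6) = 5245786; 5245786 < 4782969? NO
  n = 43: C(43, 6) = 6096454; 6096454 < 4782969? NO
  n = 44: C(44, 6) = 7059052; 7059052 < 4782969? NO
The largest n with C(n, 6) < 4782969 is n = 41 (where E[X] = 1498796/1594323 ≈ 0.940). Hence R_3(6) > 41, i.e. R_3(6) ≥ 42.

Largest n = 41; hence R_3(6) > 41.
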